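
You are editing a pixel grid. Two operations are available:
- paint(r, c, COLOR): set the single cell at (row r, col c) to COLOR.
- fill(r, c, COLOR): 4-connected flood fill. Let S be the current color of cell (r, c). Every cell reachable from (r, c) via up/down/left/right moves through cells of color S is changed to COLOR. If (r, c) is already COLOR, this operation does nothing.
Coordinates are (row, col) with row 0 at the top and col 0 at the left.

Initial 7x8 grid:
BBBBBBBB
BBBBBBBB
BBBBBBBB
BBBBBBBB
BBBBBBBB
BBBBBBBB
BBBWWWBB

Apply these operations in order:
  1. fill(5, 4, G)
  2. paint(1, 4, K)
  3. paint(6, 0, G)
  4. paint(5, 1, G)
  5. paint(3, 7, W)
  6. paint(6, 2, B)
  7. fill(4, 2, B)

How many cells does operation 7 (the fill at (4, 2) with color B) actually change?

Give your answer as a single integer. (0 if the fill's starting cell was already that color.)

After op 1 fill(5,4,G) [53 cells changed]:
GGGGGGGG
GGGGGGGG
GGGGGGGG
GGGGGGGG
GGGGGGGG
GGGGGGGG
GGGWWWGG
After op 2 paint(1,4,K):
GGGGGGGG
GGGGKGGG
GGGGGGGG
GGGGGGGG
GGGGGGGG
GGGGGGGG
GGGWWWGG
After op 3 paint(6,0,G):
GGGGGGGG
GGGGKGGG
GGGGGGGG
GGGGGGGG
GGGGGGGG
GGGGGGGG
GGGWWWGG
After op 4 paint(5,1,G):
GGGGGGGG
GGGGKGGG
GGGGGGGG
GGGGGGGG
GGGGGGGG
GGGGGGGG
GGGWWWGG
After op 5 paint(3,7,W):
GGGGGGGG
GGGGKGGG
GGGGGGGG
GGGGGGGW
GGGGGGGG
GGGGGGGG
GGGWWWGG
After op 6 paint(6,2,B):
GGGGGGGG
GGGGKGGG
GGGGGGGG
GGGGGGGW
GGGGGGGG
GGGGGGGG
GGBWWWGG
After op 7 fill(4,2,B) [50 cells changed]:
BBBBBBBB
BBBBKBBB
BBBBBBBB
BBBBBBBW
BBBBBBBB
BBBBBBBB
BBBWWWBB

Answer: 50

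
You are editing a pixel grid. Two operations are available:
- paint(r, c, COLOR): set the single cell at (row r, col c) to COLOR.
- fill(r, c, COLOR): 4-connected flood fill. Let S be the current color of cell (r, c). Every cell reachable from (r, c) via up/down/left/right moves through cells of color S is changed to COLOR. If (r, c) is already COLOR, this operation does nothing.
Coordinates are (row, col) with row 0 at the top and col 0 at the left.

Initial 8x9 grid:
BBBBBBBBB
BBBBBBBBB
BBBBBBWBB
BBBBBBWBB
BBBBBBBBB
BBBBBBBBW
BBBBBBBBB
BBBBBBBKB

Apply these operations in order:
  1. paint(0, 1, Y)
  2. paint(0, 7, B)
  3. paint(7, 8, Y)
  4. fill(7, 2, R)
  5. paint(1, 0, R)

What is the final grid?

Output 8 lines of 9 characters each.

Answer: RYRRRRRRR
RRRRRRRRR
RRRRRRWRR
RRRRRRWRR
RRRRRRRRR
RRRRRRRRW
RRRRRRRRR
RRRRRRRKY

Derivation:
After op 1 paint(0,1,Y):
BYBBBBBBB
BBBBBBBBB
BBBBBBWBB
BBBBBBWBB
BBBBBBBBB
BBBBBBBBW
BBBBBBBBB
BBBBBBBKB
After op 2 paint(0,7,B):
BYBBBBBBB
BBBBBBBBB
BBBBBBWBB
BBBBBBWBB
BBBBBBBBB
BBBBBBBBW
BBBBBBBBB
BBBBBBBKB
After op 3 paint(7,8,Y):
BYBBBBBBB
BBBBBBBBB
BBBBBBWBB
BBBBBBWBB
BBBBBBBBB
BBBBBBBBW
BBBBBBBBB
BBBBBBBKY
After op 4 fill(7,2,R) [66 cells changed]:
RYRRRRRRR
RRRRRRRRR
RRRRRRWRR
RRRRRRWRR
RRRRRRRRR
RRRRRRRRW
RRRRRRRRR
RRRRRRRKY
After op 5 paint(1,0,R):
RYRRRRRRR
RRRRRRRRR
RRRRRRWRR
RRRRRRWRR
RRRRRRRRR
RRRRRRRRW
RRRRRRRRR
RRRRRRRKY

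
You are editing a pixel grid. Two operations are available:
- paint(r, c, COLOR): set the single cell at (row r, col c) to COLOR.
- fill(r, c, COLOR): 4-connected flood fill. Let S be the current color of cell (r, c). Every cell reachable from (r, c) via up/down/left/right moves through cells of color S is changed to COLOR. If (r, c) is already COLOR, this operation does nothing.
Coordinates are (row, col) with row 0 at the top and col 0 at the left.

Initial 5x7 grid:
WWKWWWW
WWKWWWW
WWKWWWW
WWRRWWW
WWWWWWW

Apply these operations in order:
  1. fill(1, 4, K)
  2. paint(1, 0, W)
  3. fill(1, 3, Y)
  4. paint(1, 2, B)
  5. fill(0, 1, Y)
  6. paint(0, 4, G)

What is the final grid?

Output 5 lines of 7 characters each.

After op 1 fill(1,4,K) [30 cells changed]:
KKKKKKK
KKKKKKK
KKKKKKK
KKRRKKK
KKKKKKK
After op 2 paint(1,0,W):
KKKKKKK
WKKKKKK
KKKKKKK
KKRRKKK
KKKKKKK
After op 3 fill(1,3,Y) [32 cells changed]:
YYYYYYY
WYYYYYY
YYYYYYY
YYRRYYY
YYYYYYY
After op 4 paint(1,2,B):
YYYYYYY
WYBYYYY
YYYYYYY
YYRRYYY
YYYYYYY
After op 5 fill(0,1,Y) [0 cells changed]:
YYYYYYY
WYBYYYY
YYYYYYY
YYRRYYY
YYYYYYY
After op 6 paint(0,4,G):
YYYYGYY
WYBYYYY
YYYYYYY
YYRRYYY
YYYYYYY

Answer: YYYYGYY
WYBYYYY
YYYYYYY
YYRRYYY
YYYYYYY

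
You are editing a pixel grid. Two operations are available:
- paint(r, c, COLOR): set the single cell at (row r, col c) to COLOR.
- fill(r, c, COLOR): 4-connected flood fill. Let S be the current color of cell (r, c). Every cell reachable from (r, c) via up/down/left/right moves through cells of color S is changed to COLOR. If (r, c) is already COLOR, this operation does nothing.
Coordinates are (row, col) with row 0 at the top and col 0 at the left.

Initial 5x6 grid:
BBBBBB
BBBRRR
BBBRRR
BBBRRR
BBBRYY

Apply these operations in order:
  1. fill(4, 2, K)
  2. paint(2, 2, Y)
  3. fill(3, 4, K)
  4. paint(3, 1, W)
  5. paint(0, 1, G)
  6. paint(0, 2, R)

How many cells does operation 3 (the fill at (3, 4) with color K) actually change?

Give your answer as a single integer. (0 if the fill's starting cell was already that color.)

Answer: 10

Derivation:
After op 1 fill(4,2,K) [18 cells changed]:
KKKKKK
KKKRRR
KKKRRR
KKKRRR
KKKRYY
After op 2 paint(2,2,Y):
KKKKKK
KKKRRR
KKYRRR
KKKRRR
KKKRYY
After op 3 fill(3,4,K) [10 cells changed]:
KKKKKK
KKKKKK
KKYKKK
KKKKKK
KKKKYY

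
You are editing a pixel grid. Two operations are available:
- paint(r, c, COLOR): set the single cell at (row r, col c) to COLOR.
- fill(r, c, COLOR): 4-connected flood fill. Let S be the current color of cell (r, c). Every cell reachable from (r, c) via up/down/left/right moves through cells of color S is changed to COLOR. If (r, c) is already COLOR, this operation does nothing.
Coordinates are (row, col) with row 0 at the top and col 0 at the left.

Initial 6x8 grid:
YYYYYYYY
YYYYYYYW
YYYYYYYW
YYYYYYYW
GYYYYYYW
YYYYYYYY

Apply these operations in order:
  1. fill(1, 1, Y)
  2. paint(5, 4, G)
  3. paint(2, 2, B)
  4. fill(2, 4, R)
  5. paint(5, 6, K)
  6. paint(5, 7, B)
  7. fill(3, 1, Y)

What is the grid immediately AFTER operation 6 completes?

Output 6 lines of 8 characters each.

Answer: RRRRRRRR
RRRRRRRW
RRBRRRRW
RRRRRRRW
GRRRRRRW
RRRRGRKB

Derivation:
After op 1 fill(1,1,Y) [0 cells changed]:
YYYYYYYY
YYYYYYYW
YYYYYYYW
YYYYYYYW
GYYYYYYW
YYYYYYYY
After op 2 paint(5,4,G):
YYYYYYYY
YYYYYYYW
YYYYYYYW
YYYYYYYW
GYYYYYYW
YYYYGYYY
After op 3 paint(2,2,B):
YYYYYYYY
YYYYYYYW
YYBYYYYW
YYYYYYYW
GYYYYYYW
YYYYGYYY
After op 4 fill(2,4,R) [41 cells changed]:
RRRRRRRR
RRRRRRRW
RRBRRRRW
RRRRRRRW
GRRRRRRW
RRRRGRRR
After op 5 paint(5,6,K):
RRRRRRRR
RRRRRRRW
RRBRRRRW
RRRRRRRW
GRRRRRRW
RRRRGRKR
After op 6 paint(5,7,B):
RRRRRRRR
RRRRRRRW
RRBRRRRW
RRRRRRRW
GRRRRRRW
RRRRGRKB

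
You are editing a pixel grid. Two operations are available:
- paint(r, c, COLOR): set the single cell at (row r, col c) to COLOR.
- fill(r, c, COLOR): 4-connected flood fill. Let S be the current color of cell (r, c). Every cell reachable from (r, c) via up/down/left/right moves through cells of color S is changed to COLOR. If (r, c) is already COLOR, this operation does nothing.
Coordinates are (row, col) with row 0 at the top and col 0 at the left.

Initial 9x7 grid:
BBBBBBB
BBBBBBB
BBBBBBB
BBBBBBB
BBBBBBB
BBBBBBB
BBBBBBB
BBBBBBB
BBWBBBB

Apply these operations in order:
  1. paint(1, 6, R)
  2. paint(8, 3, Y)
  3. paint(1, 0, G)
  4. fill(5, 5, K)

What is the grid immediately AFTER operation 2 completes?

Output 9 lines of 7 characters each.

After op 1 paint(1,6,R):
BBBBBBB
BBBBBBR
BBBBBBB
BBBBBBB
BBBBBBB
BBBBBBB
BBBBBBB
BBBBBBB
BBWBBBB
After op 2 paint(8,3,Y):
BBBBBBB
BBBBBBR
BBBBBBB
BBBBBBB
BBBBBBB
BBBBBBB
BBBBBBB
BBBBBBB
BBWYBBB

Answer: BBBBBBB
BBBBBBR
BBBBBBB
BBBBBBB
BBBBBBB
BBBBBBB
BBBBBBB
BBBBBBB
BBWYBBB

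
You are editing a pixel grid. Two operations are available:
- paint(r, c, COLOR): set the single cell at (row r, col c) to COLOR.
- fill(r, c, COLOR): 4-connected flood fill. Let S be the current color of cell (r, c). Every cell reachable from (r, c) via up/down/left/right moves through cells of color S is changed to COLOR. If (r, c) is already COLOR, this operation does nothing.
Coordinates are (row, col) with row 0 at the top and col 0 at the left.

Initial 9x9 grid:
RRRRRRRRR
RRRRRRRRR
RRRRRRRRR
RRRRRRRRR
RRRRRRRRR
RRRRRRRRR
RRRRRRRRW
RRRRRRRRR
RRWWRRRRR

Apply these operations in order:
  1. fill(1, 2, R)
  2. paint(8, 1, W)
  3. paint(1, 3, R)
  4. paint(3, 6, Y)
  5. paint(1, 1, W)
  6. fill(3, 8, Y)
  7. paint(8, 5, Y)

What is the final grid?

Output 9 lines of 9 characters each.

After op 1 fill(1,2,R) [0 cells changed]:
RRRRRRRRR
RRRRRRRRR
RRRRRRRRR
RRRRRRRRR
RRRRRRRRR
RRRRRRRRR
RRRRRRRRW
RRRRRRRRR
RRWWRRRRR
After op 2 paint(8,1,W):
RRRRRRRRR
RRRRRRRRR
RRRRRRRRR
RRRRRRRRR
RRRRRRRRR
RRRRRRRRR
RRRRRRRRW
RRRRRRRRR
RWWWRRRRR
After op 3 paint(1,3,R):
RRRRRRRRR
RRRRRRRRR
RRRRRRRRR
RRRRRRRRR
RRRRRRRRR
RRRRRRRRR
RRRRRRRRW
RRRRRRRRR
RWWWRRRRR
After op 4 paint(3,6,Y):
RRRRRRRRR
RRRRRRRRR
RRRRRRRRR
RRRRRRYRR
RRRRRRRRR
RRRRRRRRR
RRRRRRRRW
RRRRRRRRR
RWWWRRRRR
After op 5 paint(1,1,W):
RRRRRRRRR
RWRRRRRRR
RRRRRRRRR
RRRRRRYRR
RRRRRRRRR
RRRRRRRRR
RRRRRRRRW
RRRRRRRRR
RWWWRRRRR
After op 6 fill(3,8,Y) [75 cells changed]:
YYYYYYYYY
YWYYYYYYY
YYYYYYYYY
YYYYYYYYY
YYYYYYYYY
YYYYYYYYY
YYYYYYYYW
YYYYYYYYY
YWWWYYYYY
After op 7 paint(8,5,Y):
YYYYYYYYY
YWYYYYYYY
YYYYYYYYY
YYYYYYYYY
YYYYYYYYY
YYYYYYYYY
YYYYYYYYW
YYYYYYYYY
YWWWYYYYY

Answer: YYYYYYYYY
YWYYYYYYY
YYYYYYYYY
YYYYYYYYY
YYYYYYYYY
YYYYYYYYY
YYYYYYYYW
YYYYYYYYY
YWWWYYYYY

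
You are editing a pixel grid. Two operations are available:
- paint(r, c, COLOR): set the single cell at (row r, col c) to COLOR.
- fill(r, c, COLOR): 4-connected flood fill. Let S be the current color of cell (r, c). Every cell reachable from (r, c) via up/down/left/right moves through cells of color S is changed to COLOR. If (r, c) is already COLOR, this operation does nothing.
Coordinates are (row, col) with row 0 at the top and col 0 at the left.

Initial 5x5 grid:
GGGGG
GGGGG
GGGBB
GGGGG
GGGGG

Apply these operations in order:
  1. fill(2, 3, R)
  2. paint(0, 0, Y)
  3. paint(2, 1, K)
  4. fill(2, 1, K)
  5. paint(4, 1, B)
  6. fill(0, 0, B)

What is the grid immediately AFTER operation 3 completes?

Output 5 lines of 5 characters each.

Answer: YGGGG
GGGGG
GKGRR
GGGGG
GGGGG

Derivation:
After op 1 fill(2,3,R) [2 cells changed]:
GGGGG
GGGGG
GGGRR
GGGGG
GGGGG
After op 2 paint(0,0,Y):
YGGGG
GGGGG
GGGRR
GGGGG
GGGGG
After op 3 paint(2,1,K):
YGGGG
GGGGG
GKGRR
GGGGG
GGGGG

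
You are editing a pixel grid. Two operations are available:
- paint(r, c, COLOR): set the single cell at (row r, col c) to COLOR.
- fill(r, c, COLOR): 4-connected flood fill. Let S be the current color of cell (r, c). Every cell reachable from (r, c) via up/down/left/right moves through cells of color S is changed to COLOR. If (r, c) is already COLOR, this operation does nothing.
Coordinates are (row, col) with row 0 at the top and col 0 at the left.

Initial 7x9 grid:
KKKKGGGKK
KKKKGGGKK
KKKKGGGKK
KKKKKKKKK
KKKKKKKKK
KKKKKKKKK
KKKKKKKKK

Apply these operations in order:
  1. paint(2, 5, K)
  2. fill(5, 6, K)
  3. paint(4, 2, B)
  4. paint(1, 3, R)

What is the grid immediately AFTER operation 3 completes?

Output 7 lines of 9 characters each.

After op 1 paint(2,5,K):
KKKKGGGKK
KKKKGGGKK
KKKKGKGKK
KKKKKKKKK
KKKKKKKKK
KKKKKKKKK
KKKKKKKKK
After op 2 fill(5,6,K) [0 cells changed]:
KKKKGGGKK
KKKKGGGKK
KKKKGKGKK
KKKKKKKKK
KKKKKKKKK
KKKKKKKKK
KKKKKKKKK
After op 3 paint(4,2,B):
KKKKGGGKK
KKKKGGGKK
KKKKGKGKK
KKKKKKKKK
KKBKKKKKK
KKKKKKKKK
KKKKKKKKK

Answer: KKKKGGGKK
KKKKGGGKK
KKKKGKGKK
KKKKKKKKK
KKBKKKKKK
KKKKKKKKK
KKKKKKKKK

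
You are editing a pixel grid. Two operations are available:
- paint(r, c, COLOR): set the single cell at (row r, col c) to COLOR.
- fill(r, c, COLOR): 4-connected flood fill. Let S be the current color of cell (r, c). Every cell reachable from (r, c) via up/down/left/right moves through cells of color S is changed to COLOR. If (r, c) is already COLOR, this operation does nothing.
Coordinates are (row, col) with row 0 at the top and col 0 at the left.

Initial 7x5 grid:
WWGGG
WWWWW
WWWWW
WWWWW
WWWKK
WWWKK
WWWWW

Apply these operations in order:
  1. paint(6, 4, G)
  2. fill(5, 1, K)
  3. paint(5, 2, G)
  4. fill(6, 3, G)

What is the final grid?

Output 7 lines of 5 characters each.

Answer: GGGGG
GGGGG
GGGGG
GGGGG
GGGGG
GGGGG
GGGGG

Derivation:
After op 1 paint(6,4,G):
WWGGG
WWWWW
WWWWW
WWWWW
WWWKK
WWWKK
WWWWG
After op 2 fill(5,1,K) [27 cells changed]:
KKGGG
KKKKK
KKKKK
KKKKK
KKKKK
KKKKK
KKKKG
After op 3 paint(5,2,G):
KKGGG
KKKKK
KKKKK
KKKKK
KKKKK
KKGKK
KKKKG
After op 4 fill(6,3,G) [30 cells changed]:
GGGGG
GGGGG
GGGGG
GGGGG
GGGGG
GGGGG
GGGGG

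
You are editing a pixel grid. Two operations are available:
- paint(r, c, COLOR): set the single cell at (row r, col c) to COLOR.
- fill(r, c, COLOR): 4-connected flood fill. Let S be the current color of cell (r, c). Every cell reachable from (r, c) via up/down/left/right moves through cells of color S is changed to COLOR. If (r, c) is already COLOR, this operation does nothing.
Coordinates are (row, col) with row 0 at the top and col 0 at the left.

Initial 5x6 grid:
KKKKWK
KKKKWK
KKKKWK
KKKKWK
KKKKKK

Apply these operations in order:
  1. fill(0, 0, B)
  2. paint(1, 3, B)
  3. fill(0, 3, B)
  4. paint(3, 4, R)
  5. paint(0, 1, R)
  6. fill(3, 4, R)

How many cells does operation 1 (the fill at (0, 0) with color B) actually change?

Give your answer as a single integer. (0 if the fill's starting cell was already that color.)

Answer: 26

Derivation:
After op 1 fill(0,0,B) [26 cells changed]:
BBBBWB
BBBBWB
BBBBWB
BBBBWB
BBBBBB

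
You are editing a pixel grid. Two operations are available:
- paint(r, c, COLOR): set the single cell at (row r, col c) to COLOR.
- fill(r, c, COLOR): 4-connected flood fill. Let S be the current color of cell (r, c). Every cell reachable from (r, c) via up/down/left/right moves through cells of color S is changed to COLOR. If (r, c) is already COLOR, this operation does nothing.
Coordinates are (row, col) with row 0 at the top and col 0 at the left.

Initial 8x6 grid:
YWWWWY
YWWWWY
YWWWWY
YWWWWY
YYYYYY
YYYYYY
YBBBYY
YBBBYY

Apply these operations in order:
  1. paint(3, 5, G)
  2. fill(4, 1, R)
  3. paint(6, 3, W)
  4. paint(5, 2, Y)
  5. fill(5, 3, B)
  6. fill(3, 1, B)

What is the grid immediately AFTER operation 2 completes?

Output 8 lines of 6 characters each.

Answer: RWWWWY
RWWWWY
RWWWWY
RWWWWG
RRRRRR
RRRRRR
RBBBRR
RBBBRR

Derivation:
After op 1 paint(3,5,G):
YWWWWY
YWWWWY
YWWWWY
YWWWWG
YYYYYY
YYYYYY
YBBBYY
YBBBYY
After op 2 fill(4,1,R) [22 cells changed]:
RWWWWY
RWWWWY
RWWWWY
RWWWWG
RRRRRR
RRRRRR
RBBBRR
RBBBRR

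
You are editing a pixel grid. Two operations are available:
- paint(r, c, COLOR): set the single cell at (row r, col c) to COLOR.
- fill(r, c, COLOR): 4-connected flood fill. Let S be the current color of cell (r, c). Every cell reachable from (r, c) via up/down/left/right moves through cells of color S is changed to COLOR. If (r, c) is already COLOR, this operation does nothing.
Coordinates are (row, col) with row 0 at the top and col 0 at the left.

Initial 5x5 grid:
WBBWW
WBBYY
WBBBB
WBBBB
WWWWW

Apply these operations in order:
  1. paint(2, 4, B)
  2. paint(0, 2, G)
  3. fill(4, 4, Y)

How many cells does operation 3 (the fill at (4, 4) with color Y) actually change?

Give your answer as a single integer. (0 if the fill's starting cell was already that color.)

After op 1 paint(2,4,B):
WBBWW
WBBYY
WBBBB
WBBBB
WWWWW
After op 2 paint(0,2,G):
WBGWW
WBBYY
WBBBB
WBBBB
WWWWW
After op 3 fill(4,4,Y) [9 cells changed]:
YBGWW
YBBYY
YBBBB
YBBBB
YYYYY

Answer: 9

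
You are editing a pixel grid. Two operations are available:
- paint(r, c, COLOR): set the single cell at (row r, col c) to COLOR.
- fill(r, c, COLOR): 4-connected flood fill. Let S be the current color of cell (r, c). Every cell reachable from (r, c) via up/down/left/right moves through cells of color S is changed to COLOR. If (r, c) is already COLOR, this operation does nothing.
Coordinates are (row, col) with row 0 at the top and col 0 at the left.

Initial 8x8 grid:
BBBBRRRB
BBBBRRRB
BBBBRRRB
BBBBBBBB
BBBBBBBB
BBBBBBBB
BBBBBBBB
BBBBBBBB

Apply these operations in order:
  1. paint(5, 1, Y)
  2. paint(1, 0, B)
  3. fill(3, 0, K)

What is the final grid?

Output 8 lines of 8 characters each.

Answer: KKKKRRRK
KKKKRRRK
KKKKRRRK
KKKKKKKK
KKKKKKKK
KYKKKKKK
KKKKKKKK
KKKKKKKK

Derivation:
After op 1 paint(5,1,Y):
BBBBRRRB
BBBBRRRB
BBBBRRRB
BBBBBBBB
BBBBBBBB
BYBBBBBB
BBBBBBBB
BBBBBBBB
After op 2 paint(1,0,B):
BBBBRRRB
BBBBRRRB
BBBBRRRB
BBBBBBBB
BBBBBBBB
BYBBBBBB
BBBBBBBB
BBBBBBBB
After op 3 fill(3,0,K) [54 cells changed]:
KKKKRRRK
KKKKRRRK
KKKKRRRK
KKKKKKKK
KKKKKKKK
KYKKKKKK
KKKKKKKK
KKKKKKKK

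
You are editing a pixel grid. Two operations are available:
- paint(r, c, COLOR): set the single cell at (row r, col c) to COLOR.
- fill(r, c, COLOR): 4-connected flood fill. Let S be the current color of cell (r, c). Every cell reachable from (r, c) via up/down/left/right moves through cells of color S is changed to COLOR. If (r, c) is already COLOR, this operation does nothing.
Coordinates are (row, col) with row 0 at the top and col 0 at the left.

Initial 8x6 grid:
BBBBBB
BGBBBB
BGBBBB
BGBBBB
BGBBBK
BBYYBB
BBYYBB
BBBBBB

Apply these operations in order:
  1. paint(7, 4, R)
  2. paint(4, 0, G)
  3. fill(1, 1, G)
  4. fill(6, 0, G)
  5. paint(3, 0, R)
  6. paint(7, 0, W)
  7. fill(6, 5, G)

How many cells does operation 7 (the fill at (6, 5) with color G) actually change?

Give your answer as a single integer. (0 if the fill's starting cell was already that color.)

After op 1 paint(7,4,R):
BBBBBB
BGBBBB
BGBBBB
BGBBBB
BGBBBK
BBYYBB
BBYYBB
BBBBRB
After op 2 paint(4,0,G):
BBBBBB
BGBBBB
BGBBBB
BGBBBB
GGBBBK
BBYYBB
BBYYBB
BBBBRB
After op 3 fill(1,1,G) [0 cells changed]:
BBBBBB
BGBBBB
BGBBBB
BGBBBB
GGBBBK
BBYYBB
BBYYBB
BBBBRB
After op 4 fill(6,0,G) [8 cells changed]:
BBBBBB
BGBBBB
BGBBBB
BGBBBB
GGBBBK
GGYYBB
GGYYBB
GGGGRB
After op 5 paint(3,0,R):
BBBBBB
BGBBBB
BGBBBB
RGBBBB
GGBBBK
GGYYBB
GGYYBB
GGGGRB
After op 6 paint(7,0,W):
BBBBBB
BGBBBB
BGBBBB
RGBBBB
GGBBBK
GGYYBB
GGYYBB
WGGGRB
After op 7 fill(6,5,G) [28 cells changed]:
GGGGGG
GGGGGG
GGGGGG
RGGGGG
GGGGGK
GGYYGG
GGYYGG
WGGGRG

Answer: 28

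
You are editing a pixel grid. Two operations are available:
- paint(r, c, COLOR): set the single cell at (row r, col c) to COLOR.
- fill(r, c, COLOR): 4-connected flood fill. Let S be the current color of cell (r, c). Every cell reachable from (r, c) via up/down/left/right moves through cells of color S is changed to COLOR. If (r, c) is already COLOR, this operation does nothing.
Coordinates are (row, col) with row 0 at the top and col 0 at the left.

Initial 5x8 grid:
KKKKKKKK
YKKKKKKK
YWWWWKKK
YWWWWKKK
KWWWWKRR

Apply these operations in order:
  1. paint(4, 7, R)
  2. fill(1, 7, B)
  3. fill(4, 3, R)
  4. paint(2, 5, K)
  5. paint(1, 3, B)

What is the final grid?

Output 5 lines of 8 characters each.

After op 1 paint(4,7,R):
KKKKKKKK
YKKKKKKK
YWWWWKKK
YWWWWKKK
KWWWWKRR
After op 2 fill(1,7,B) [22 cells changed]:
BBBBBBBB
YBBBBBBB
YWWWWBBB
YWWWWBBB
KWWWWBRR
After op 3 fill(4,3,R) [12 cells changed]:
BBBBBBBB
YBBBBBBB
YRRRRBBB
YRRRRBBB
KRRRRBRR
After op 4 paint(2,5,K):
BBBBBBBB
YBBBBBBB
YRRRRKBB
YRRRRBBB
KRRRRBRR
After op 5 paint(1,3,B):
BBBBBBBB
YBBBBBBB
YRRRRKBB
YRRRRBBB
KRRRRBRR

Answer: BBBBBBBB
YBBBBBBB
YRRRRKBB
YRRRRBBB
KRRRRBRR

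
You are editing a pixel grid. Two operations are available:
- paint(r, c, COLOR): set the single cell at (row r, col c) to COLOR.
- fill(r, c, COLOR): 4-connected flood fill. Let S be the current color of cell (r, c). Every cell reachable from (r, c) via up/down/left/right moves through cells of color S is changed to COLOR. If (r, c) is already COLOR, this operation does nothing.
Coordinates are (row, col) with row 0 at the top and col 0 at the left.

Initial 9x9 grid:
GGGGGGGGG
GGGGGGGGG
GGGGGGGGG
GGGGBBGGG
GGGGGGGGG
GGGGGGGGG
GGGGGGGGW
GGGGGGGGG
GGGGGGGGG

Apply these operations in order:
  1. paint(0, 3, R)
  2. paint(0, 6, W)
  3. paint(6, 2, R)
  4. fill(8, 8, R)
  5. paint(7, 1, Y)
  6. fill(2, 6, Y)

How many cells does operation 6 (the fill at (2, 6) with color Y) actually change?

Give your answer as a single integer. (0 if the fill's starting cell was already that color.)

Answer: 76

Derivation:
After op 1 paint(0,3,R):
GGGRGGGGG
GGGGGGGGG
GGGGGGGGG
GGGGBBGGG
GGGGGGGGG
GGGGGGGGG
GGGGGGGGW
GGGGGGGGG
GGGGGGGGG
After op 2 paint(0,6,W):
GGGRGGWGG
GGGGGGGGG
GGGGGGGGG
GGGGBBGGG
GGGGGGGGG
GGGGGGGGG
GGGGGGGGW
GGGGGGGGG
GGGGGGGGG
After op 3 paint(6,2,R):
GGGRGGWGG
GGGGGGGGG
GGGGGGGGG
GGGGBBGGG
GGGGGGGGG
GGGGGGGGG
GGRGGGGGW
GGGGGGGGG
GGGGGGGGG
After op 4 fill(8,8,R) [75 cells changed]:
RRRRRRWRR
RRRRRRRRR
RRRRRRRRR
RRRRBBRRR
RRRRRRRRR
RRRRRRRRR
RRRRRRRRW
RRRRRRRRR
RRRRRRRRR
After op 5 paint(7,1,Y):
RRRRRRWRR
RRRRRRRRR
RRRRRRRRR
RRRRBBRRR
RRRRRRRRR
RRRRRRRRR
RRRRRRRRW
RYRRRRRRR
RRRRRRRRR
After op 6 fill(2,6,Y) [76 cells changed]:
YYYYYYWYY
YYYYYYYYY
YYYYYYYYY
YYYYBBYYY
YYYYYYYYY
YYYYYYYYY
YYYYYYYYW
YYYYYYYYY
YYYYYYYYY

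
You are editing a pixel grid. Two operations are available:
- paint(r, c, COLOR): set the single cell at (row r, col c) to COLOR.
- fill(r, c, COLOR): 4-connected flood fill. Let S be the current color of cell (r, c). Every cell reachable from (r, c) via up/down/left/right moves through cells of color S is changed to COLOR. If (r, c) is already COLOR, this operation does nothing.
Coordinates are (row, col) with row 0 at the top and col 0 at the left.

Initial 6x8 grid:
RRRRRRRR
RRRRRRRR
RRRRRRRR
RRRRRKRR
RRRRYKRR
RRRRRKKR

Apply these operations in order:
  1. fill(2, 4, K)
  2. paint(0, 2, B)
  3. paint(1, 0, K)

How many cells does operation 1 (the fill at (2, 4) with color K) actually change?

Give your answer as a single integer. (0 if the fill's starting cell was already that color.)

After op 1 fill(2,4,K) [43 cells changed]:
KKKKKKKK
KKKKKKKK
KKKKKKKK
KKKKKKKK
KKKKYKKK
KKKKKKKK

Answer: 43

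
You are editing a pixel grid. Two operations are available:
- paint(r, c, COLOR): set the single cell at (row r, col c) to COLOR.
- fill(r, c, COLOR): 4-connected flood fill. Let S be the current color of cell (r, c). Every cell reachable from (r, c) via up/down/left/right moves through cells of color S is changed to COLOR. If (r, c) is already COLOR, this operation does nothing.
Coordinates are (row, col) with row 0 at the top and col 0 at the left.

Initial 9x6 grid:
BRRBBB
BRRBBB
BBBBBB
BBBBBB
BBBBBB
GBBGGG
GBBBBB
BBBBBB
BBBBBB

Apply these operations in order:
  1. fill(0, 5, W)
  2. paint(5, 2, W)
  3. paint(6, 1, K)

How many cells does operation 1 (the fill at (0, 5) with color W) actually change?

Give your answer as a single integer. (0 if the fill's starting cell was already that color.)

Answer: 45

Derivation:
After op 1 fill(0,5,W) [45 cells changed]:
WRRWWW
WRRWWW
WWWWWW
WWWWWW
WWWWWW
GWWGGG
GWWWWW
WWWWWW
WWWWWW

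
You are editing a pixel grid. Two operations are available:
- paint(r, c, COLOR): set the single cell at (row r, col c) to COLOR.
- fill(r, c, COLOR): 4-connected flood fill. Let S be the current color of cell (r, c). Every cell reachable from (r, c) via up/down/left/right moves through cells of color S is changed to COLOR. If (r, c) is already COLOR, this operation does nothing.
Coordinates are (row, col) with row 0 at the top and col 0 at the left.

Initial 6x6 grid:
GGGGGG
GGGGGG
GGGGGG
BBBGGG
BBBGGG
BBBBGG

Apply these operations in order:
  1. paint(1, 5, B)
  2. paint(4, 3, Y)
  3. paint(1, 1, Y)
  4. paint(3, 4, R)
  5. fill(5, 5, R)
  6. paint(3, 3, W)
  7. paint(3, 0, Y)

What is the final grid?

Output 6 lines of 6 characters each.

After op 1 paint(1,5,B):
GGGGGG
GGGGGB
GGGGGG
BBBGGG
BBBGGG
BBBBGG
After op 2 paint(4,3,Y):
GGGGGG
GGGGGB
GGGGGG
BBBGGG
BBBYGG
BBBBGG
After op 3 paint(1,1,Y):
GGGGGG
GYGGGB
GGGGGG
BBBGGG
BBBYGG
BBBBGG
After op 4 paint(3,4,R):
GGGGGG
GYGGGB
GGGGGG
BBBGRG
BBBYGG
BBBBGG
After op 5 fill(5,5,R) [22 cells changed]:
RRRRRR
RYRRRB
RRRRRR
BBBRRR
BBBYRR
BBBBRR
After op 6 paint(3,3,W):
RRRRRR
RYRRRB
RRRRRR
BBBWRR
BBBYRR
BBBBRR
After op 7 paint(3,0,Y):
RRRRRR
RYRRRB
RRRRRR
YBBWRR
BBBYRR
BBBBRR

Answer: RRRRRR
RYRRRB
RRRRRR
YBBWRR
BBBYRR
BBBBRR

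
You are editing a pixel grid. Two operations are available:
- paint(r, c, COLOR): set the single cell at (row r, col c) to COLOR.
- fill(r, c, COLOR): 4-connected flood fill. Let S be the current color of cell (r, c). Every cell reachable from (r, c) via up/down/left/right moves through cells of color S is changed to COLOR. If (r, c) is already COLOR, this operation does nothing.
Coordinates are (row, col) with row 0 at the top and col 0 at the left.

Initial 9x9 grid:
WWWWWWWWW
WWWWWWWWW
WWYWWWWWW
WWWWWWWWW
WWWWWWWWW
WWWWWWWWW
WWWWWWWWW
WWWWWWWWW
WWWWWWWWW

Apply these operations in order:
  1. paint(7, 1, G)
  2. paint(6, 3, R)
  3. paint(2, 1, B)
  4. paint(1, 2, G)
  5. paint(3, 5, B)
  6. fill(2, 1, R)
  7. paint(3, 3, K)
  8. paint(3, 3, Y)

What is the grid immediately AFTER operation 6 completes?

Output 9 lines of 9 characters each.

After op 1 paint(7,1,G):
WWWWWWWWW
WWWWWWWWW
WWYWWWWWW
WWWWWWWWW
WWWWWWWWW
WWWWWWWWW
WWWWWWWWW
WGWWWWWWW
WWWWWWWWW
After op 2 paint(6,3,R):
WWWWWWWWW
WWWWWWWWW
WWYWWWWWW
WWWWWWWWW
WWWWWWWWW
WWWWWWWWW
WWWRWWWWW
WGWWWWWWW
WWWWWWWWW
After op 3 paint(2,1,B):
WWWWWWWWW
WWWWWWWWW
WBYWWWWWW
WWWWWWWWW
WWWWWWWWW
WWWWWWWWW
WWWRWWWWW
WGWWWWWWW
WWWWWWWWW
After op 4 paint(1,2,G):
WWWWWWWWW
WWGWWWWWW
WBYWWWWWW
WWWWWWWWW
WWWWWWWWW
WWWWWWWWW
WWWRWWWWW
WGWWWWWWW
WWWWWWWWW
After op 5 paint(3,5,B):
WWWWWWWWW
WWGWWWWWW
WBYWWWWWW
WWWWWBWWW
WWWWWWWWW
WWWWWWWWW
WWWRWWWWW
WGWWWWWWW
WWWWWWWWW
After op 6 fill(2,1,R) [1 cells changed]:
WWWWWWWWW
WWGWWWWWW
WRYWWWWWW
WWWWWBWWW
WWWWWWWWW
WWWWWWWWW
WWWRWWWWW
WGWWWWWWW
WWWWWWWWW

Answer: WWWWWWWWW
WWGWWWWWW
WRYWWWWWW
WWWWWBWWW
WWWWWWWWW
WWWWWWWWW
WWWRWWWWW
WGWWWWWWW
WWWWWWWWW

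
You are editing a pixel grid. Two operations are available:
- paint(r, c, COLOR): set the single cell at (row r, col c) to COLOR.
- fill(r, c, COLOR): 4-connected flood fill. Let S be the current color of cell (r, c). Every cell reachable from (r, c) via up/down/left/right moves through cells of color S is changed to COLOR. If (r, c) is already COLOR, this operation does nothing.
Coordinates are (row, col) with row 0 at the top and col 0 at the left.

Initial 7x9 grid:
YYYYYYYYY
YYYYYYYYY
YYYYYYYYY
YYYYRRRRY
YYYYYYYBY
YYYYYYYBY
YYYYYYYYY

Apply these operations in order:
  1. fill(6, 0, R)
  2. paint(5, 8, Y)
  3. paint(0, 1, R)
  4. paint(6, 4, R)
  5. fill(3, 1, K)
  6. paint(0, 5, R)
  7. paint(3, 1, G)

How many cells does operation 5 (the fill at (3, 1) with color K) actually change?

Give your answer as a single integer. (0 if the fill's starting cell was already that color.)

After op 1 fill(6,0,R) [57 cells changed]:
RRRRRRRRR
RRRRRRRRR
RRRRRRRRR
RRRRRRRRR
RRRRRRRBR
RRRRRRRBR
RRRRRRRRR
After op 2 paint(5,8,Y):
RRRRRRRRR
RRRRRRRRR
RRRRRRRRR
RRRRRRRRR
RRRRRRRBR
RRRRRRRBY
RRRRRRRRR
After op 3 paint(0,1,R):
RRRRRRRRR
RRRRRRRRR
RRRRRRRRR
RRRRRRRRR
RRRRRRRBR
RRRRRRRBY
RRRRRRRRR
After op 4 paint(6,4,R):
RRRRRRRRR
RRRRRRRRR
RRRRRRRRR
RRRRRRRRR
RRRRRRRBR
RRRRRRRBY
RRRRRRRRR
After op 5 fill(3,1,K) [60 cells changed]:
KKKKKKKKK
KKKKKKKKK
KKKKKKKKK
KKKKKKKKK
KKKKKKKBK
KKKKKKKBY
KKKKKKKKK

Answer: 60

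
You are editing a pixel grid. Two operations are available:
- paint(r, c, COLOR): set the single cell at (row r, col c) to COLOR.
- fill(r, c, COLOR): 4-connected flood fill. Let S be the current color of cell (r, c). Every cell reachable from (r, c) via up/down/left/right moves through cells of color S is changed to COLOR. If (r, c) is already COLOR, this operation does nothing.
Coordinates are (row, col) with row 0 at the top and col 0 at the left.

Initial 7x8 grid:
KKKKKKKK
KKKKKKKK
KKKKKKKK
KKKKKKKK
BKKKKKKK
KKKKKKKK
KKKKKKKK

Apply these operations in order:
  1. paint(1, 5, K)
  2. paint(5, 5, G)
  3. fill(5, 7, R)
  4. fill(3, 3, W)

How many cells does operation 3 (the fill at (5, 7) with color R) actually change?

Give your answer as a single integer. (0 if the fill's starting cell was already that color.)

After op 1 paint(1,5,K):
KKKKKKKK
KKKKKKKK
KKKKKKKK
KKKKKKKK
BKKKKKKK
KKKKKKKK
KKKKKKKK
After op 2 paint(5,5,G):
KKKKKKKK
KKKKKKKK
KKKKKKKK
KKKKKKKK
BKKKKKKK
KKKKKGKK
KKKKKKKK
After op 3 fill(5,7,R) [54 cells changed]:
RRRRRRRR
RRRRRRRR
RRRRRRRR
RRRRRRRR
BRRRRRRR
RRRRRGRR
RRRRRRRR

Answer: 54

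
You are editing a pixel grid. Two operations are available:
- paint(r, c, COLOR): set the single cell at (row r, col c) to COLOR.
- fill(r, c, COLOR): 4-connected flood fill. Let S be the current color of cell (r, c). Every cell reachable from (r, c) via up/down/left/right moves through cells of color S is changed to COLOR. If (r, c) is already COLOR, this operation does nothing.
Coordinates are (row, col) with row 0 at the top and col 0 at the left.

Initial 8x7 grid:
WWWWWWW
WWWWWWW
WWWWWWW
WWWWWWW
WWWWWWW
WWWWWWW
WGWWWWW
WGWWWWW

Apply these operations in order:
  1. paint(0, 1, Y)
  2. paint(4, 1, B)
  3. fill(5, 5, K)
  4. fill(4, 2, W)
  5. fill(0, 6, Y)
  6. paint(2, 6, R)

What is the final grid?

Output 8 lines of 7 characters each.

After op 1 paint(0,1,Y):
WYWWWWW
WWWWWWW
WWWWWWW
WWWWWWW
WWWWWWW
WWWWWWW
WGWWWWW
WGWWWWW
After op 2 paint(4,1,B):
WYWWWWW
WWWWWWW
WWWWWWW
WWWWWWW
WBWWWWW
WWWWWWW
WGWWWWW
WGWWWWW
After op 3 fill(5,5,K) [52 cells changed]:
KYKKKKK
KKKKKKK
KKKKKKK
KKKKKKK
KBKKKKK
KKKKKKK
KGKKKKK
KGKKKKK
After op 4 fill(4,2,W) [52 cells changed]:
WYWWWWW
WWWWWWW
WWWWWWW
WWWWWWW
WBWWWWW
WWWWWWW
WGWWWWW
WGWWWWW
After op 5 fill(0,6,Y) [52 cells changed]:
YYYYYYY
YYYYYYY
YYYYYYY
YYYYYYY
YBYYYYY
YYYYYYY
YGYYYYY
YGYYYYY
After op 6 paint(2,6,R):
YYYYYYY
YYYYYYY
YYYYYYR
YYYYYYY
YBYYYYY
YYYYYYY
YGYYYYY
YGYYYYY

Answer: YYYYYYY
YYYYYYY
YYYYYYR
YYYYYYY
YBYYYYY
YYYYYYY
YGYYYYY
YGYYYYY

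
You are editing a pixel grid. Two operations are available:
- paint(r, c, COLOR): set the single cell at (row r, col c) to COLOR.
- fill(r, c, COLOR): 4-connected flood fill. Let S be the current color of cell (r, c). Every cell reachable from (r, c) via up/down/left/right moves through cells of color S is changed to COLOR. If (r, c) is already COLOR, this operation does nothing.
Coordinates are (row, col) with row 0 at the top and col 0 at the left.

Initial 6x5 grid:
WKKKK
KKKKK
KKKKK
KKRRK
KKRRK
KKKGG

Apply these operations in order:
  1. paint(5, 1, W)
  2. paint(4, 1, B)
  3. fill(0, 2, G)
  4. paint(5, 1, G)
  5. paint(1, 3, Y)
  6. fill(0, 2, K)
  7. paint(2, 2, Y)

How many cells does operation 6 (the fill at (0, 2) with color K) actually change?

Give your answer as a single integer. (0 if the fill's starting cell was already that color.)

After op 1 paint(5,1,W):
WKKKK
KKKKK
KKKKK
KKRRK
KKRRK
KWKGG
After op 2 paint(4,1,B):
WKKKK
KKKKK
KKKKK
KKRRK
KBRRK
KWKGG
After op 3 fill(0,2,G) [20 cells changed]:
WGGGG
GGGGG
GGGGG
GGRRG
GBRRG
GWKGG
After op 4 paint(5,1,G):
WGGGG
GGGGG
GGGGG
GGRRG
GBRRG
GGKGG
After op 5 paint(1,3,Y):
WGGGG
GGGYG
GGGGG
GGRRG
GBRRG
GGKGG
After op 6 fill(0,2,K) [22 cells changed]:
WKKKK
KKKYK
KKKKK
KKRRK
KBRRK
KKKKK

Answer: 22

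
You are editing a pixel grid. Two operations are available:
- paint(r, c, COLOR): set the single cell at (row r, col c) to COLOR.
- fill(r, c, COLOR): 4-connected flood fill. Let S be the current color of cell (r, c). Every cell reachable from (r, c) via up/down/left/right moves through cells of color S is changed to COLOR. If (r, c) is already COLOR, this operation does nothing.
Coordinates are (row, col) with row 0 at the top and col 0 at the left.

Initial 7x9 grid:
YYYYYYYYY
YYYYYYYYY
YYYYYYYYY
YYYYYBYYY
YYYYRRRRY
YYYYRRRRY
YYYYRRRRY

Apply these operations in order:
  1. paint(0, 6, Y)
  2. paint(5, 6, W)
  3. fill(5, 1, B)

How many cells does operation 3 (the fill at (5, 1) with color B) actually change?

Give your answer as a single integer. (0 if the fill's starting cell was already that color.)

After op 1 paint(0,6,Y):
YYYYYYYYY
YYYYYYYYY
YYYYYYYYY
YYYYYBYYY
YYYYRRRRY
YYYYRRRRY
YYYYRRRRY
After op 2 paint(5,6,W):
YYYYYYYYY
YYYYYYYYY
YYYYYYYYY
YYYYYBYYY
YYYYRRRRY
YYYYRRWRY
YYYYRRRRY
After op 3 fill(5,1,B) [50 cells changed]:
BBBBBBBBB
BBBBBBBBB
BBBBBBBBB
BBBBBBBBB
BBBBRRRRB
BBBBRRWRB
BBBBRRRRB

Answer: 50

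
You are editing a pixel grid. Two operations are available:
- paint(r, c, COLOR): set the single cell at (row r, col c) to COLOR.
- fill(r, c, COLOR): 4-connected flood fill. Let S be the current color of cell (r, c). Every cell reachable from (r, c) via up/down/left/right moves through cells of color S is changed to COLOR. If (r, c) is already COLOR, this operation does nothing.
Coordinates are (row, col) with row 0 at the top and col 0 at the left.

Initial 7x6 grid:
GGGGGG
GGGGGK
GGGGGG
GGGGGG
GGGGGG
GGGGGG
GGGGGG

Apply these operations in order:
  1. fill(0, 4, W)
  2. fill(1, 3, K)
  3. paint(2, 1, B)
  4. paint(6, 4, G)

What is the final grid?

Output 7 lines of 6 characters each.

Answer: KKKKKK
KKKKKK
KBKKKK
KKKKKK
KKKKKK
KKKKKK
KKKKGK

Derivation:
After op 1 fill(0,4,W) [41 cells changed]:
WWWWWW
WWWWWK
WWWWWW
WWWWWW
WWWWWW
WWWWWW
WWWWWW
After op 2 fill(1,3,K) [41 cells changed]:
KKKKKK
KKKKKK
KKKKKK
KKKKKK
KKKKKK
KKKKKK
KKKKKK
After op 3 paint(2,1,B):
KKKKKK
KKKKKK
KBKKKK
KKKKKK
KKKKKK
KKKKKK
KKKKKK
After op 4 paint(6,4,G):
KKKKKK
KKKKKK
KBKKKK
KKKKKK
KKKKKK
KKKKKK
KKKKGK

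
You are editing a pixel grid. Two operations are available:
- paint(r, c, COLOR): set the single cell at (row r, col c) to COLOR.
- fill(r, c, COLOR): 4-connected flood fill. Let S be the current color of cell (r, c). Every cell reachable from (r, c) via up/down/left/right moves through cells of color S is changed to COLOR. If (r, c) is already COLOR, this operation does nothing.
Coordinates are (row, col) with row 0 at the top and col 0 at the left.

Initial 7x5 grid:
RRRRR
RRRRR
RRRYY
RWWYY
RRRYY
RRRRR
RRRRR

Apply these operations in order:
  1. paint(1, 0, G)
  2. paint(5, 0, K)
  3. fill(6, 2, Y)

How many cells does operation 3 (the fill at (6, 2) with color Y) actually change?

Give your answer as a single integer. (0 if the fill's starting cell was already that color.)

Answer: 25

Derivation:
After op 1 paint(1,0,G):
RRRRR
GRRRR
RRRYY
RWWYY
RRRYY
RRRRR
RRRRR
After op 2 paint(5,0,K):
RRRRR
GRRRR
RRRYY
RWWYY
RRRYY
KRRRR
RRRRR
After op 3 fill(6,2,Y) [25 cells changed]:
YYYYY
GYYYY
YYYYY
YWWYY
YYYYY
KYYYY
YYYYY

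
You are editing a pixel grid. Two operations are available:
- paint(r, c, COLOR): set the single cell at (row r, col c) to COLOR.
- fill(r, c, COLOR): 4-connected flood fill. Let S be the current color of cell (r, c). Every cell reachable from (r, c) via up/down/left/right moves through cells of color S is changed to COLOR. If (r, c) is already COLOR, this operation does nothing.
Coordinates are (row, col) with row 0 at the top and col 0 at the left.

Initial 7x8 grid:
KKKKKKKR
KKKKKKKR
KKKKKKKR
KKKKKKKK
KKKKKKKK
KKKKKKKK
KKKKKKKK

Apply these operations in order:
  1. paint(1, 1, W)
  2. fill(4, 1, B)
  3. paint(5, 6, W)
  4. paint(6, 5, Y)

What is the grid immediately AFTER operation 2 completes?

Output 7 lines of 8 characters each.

After op 1 paint(1,1,W):
KKKKKKKR
KWKKKKKR
KKKKKKKR
KKKKKKKK
KKKKKKKK
KKKKKKKK
KKKKKKKK
After op 2 fill(4,1,B) [52 cells changed]:
BBBBBBBR
BWBBBBBR
BBBBBBBR
BBBBBBBB
BBBBBBBB
BBBBBBBB
BBBBBBBB

Answer: BBBBBBBR
BWBBBBBR
BBBBBBBR
BBBBBBBB
BBBBBBBB
BBBBBBBB
BBBBBBBB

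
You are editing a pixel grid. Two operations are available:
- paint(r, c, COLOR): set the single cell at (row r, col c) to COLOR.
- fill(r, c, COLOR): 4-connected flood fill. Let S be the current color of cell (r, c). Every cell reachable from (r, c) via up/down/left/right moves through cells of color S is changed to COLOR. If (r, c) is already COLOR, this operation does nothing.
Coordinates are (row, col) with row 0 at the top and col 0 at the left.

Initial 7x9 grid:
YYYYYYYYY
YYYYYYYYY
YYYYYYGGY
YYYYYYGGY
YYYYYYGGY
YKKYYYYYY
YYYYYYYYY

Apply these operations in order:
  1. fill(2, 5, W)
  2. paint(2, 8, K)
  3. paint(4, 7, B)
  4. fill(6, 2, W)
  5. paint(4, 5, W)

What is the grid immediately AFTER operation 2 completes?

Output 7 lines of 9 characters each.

After op 1 fill(2,5,W) [55 cells changed]:
WWWWWWWWW
WWWWWWWWW
WWWWWWGGW
WWWWWWGGW
WWWWWWGGW
WKKWWWWWW
WWWWWWWWW
After op 2 paint(2,8,K):
WWWWWWWWW
WWWWWWWWW
WWWWWWGGK
WWWWWWGGW
WWWWWWGGW
WKKWWWWWW
WWWWWWWWW

Answer: WWWWWWWWW
WWWWWWWWW
WWWWWWGGK
WWWWWWGGW
WWWWWWGGW
WKKWWWWWW
WWWWWWWWW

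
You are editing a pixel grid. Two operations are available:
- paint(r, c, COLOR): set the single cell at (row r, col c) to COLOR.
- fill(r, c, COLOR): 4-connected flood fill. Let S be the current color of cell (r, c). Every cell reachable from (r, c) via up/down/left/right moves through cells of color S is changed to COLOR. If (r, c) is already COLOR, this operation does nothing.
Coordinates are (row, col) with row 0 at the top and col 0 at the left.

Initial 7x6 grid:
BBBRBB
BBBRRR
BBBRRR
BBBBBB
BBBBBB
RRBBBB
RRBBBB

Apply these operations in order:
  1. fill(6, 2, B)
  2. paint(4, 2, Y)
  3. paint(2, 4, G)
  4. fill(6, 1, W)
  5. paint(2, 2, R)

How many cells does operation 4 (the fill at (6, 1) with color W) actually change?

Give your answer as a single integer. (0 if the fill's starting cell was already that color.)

Answer: 4

Derivation:
After op 1 fill(6,2,B) [0 cells changed]:
BBBRBB
BBBRRR
BBBRRR
BBBBBB
BBBBBB
RRBBBB
RRBBBB
After op 2 paint(4,2,Y):
BBBRBB
BBBRRR
BBBRRR
BBBBBB
BBYBBB
RRBBBB
RRBBBB
After op 3 paint(2,4,G):
BBBRBB
BBBRRR
BBBRGR
BBBBBB
BBYBBB
RRBBBB
RRBBBB
After op 4 fill(6,1,W) [4 cells changed]:
BBBRBB
BBBRRR
BBBRGR
BBBBBB
BBYBBB
WWBBBB
WWBBBB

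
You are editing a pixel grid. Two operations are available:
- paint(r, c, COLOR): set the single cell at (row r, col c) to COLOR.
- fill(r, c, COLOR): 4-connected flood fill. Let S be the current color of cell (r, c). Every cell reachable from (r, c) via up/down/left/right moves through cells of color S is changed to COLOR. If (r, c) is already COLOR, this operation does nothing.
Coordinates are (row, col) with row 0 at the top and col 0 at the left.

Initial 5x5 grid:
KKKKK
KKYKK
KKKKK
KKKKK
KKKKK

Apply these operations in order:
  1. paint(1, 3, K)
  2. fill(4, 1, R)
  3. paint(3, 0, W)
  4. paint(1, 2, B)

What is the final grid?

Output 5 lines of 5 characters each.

After op 1 paint(1,3,K):
KKKKK
KKYKK
KKKKK
KKKKK
KKKKK
After op 2 fill(4,1,R) [24 cells changed]:
RRRRR
RRYRR
RRRRR
RRRRR
RRRRR
After op 3 paint(3,0,W):
RRRRR
RRYRR
RRRRR
WRRRR
RRRRR
After op 4 paint(1,2,B):
RRRRR
RRBRR
RRRRR
WRRRR
RRRRR

Answer: RRRRR
RRBRR
RRRRR
WRRRR
RRRRR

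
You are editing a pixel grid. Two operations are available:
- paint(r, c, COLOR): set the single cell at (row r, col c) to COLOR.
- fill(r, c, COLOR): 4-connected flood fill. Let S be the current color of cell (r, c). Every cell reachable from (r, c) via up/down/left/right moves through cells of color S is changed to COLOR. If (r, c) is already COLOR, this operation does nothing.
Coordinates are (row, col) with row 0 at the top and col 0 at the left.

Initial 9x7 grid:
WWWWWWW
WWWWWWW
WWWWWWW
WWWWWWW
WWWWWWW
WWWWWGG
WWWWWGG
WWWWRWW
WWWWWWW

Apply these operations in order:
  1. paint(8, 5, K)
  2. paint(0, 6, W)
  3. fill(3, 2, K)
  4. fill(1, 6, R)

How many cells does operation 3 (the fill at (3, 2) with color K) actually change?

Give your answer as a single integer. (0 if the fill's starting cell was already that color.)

Answer: 54

Derivation:
After op 1 paint(8,5,K):
WWWWWWW
WWWWWWW
WWWWWWW
WWWWWWW
WWWWWWW
WWWWWGG
WWWWWGG
WWWWRWW
WWWWWKW
After op 2 paint(0,6,W):
WWWWWWW
WWWWWWW
WWWWWWW
WWWWWWW
WWWWWWW
WWWWWGG
WWWWWGG
WWWWRWW
WWWWWKW
After op 3 fill(3,2,K) [54 cells changed]:
KKKKKKK
KKKKKKK
KKKKKKK
KKKKKKK
KKKKKKK
KKKKKGG
KKKKKGG
KKKKRWW
KKKKKKW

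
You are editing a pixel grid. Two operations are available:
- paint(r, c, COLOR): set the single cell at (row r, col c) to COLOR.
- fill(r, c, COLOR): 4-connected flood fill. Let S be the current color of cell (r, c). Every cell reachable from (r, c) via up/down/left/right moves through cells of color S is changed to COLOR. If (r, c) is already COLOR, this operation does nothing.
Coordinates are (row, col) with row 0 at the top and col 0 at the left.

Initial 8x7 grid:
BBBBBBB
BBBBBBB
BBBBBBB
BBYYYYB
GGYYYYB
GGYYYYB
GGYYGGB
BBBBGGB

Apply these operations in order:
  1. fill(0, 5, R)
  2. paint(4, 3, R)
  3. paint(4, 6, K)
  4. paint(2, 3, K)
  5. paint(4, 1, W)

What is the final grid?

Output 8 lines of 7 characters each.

Answer: RRRRRRR
RRRRRRR
RRRKRRR
RRYYYYR
GWYRYYK
GGYYYYR
GGYYGGR
BBBBGGR

Derivation:
After op 1 fill(0,5,R) [28 cells changed]:
RRRRRRR
RRRRRRR
RRRRRRR
RRYYYYR
GGYYYYR
GGYYYYR
GGYYGGR
BBBBGGR
After op 2 paint(4,3,R):
RRRRRRR
RRRRRRR
RRRRRRR
RRYYYYR
GGYRYYR
GGYYYYR
GGYYGGR
BBBBGGR
After op 3 paint(4,6,K):
RRRRRRR
RRRRRRR
RRRRRRR
RRYYYYR
GGYRYYK
GGYYYYR
GGYYGGR
BBBBGGR
After op 4 paint(2,3,K):
RRRRRRR
RRRRRRR
RRRKRRR
RRYYYYR
GGYRYYK
GGYYYYR
GGYYGGR
BBBBGGR
After op 5 paint(4,1,W):
RRRRRRR
RRRRRRR
RRRKRRR
RRYYYYR
GWYRYYK
GGYYYYR
GGYYGGR
BBBBGGR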